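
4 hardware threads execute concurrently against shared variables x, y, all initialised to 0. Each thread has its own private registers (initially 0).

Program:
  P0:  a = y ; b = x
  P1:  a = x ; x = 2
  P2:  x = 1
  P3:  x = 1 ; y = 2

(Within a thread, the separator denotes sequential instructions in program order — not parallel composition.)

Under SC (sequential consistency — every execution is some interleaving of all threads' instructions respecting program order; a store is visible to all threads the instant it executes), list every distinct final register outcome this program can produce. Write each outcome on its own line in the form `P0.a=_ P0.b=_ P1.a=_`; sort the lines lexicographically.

P0.a=0 P0.b=0 P1.a=0
P0.a=0 P0.b=0 P1.a=1
P0.a=0 P0.b=1 P1.a=0
P0.a=0 P0.b=1 P1.a=1
P0.a=0 P0.b=2 P1.a=0
P0.a=0 P0.b=2 P1.a=1
P0.a=2 P0.b=1 P1.a=0
P0.a=2 P0.b=1 P1.a=1
P0.a=2 P0.b=2 P1.a=0
P0.a=2 P0.b=2 P1.a=1

outcome vector order: (P0.a,P0.b,P1.a)
|SC outcomes| = 10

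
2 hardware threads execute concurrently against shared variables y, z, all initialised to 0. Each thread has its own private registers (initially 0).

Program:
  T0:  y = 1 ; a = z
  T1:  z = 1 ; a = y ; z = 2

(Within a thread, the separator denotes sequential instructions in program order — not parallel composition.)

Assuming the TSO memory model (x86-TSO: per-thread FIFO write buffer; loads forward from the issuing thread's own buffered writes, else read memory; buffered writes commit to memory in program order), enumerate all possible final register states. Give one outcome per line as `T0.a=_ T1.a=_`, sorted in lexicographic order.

outcome vector order: (T0.a,T1.a)
|TSO outcomes| = 6

T0.a=0 T1.a=0
T0.a=0 T1.a=1
T0.a=1 T1.a=0
T0.a=1 T1.a=1
T0.a=2 T1.a=0
T0.a=2 T1.a=1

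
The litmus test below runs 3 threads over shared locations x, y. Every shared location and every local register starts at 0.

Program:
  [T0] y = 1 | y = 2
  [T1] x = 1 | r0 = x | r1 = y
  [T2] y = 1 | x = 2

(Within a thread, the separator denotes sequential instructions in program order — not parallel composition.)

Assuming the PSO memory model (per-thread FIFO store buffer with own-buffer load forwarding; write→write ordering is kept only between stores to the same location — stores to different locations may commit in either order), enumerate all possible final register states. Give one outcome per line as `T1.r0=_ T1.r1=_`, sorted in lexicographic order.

T1.r0=1 T1.r1=0
T1.r0=1 T1.r1=1
T1.r0=1 T1.r1=2
T1.r0=2 T1.r1=0
T1.r0=2 T1.r1=1
T1.r0=2 T1.r1=2

outcome vector order: (T1.r0,T1.r1)
|PSO outcomes| = 6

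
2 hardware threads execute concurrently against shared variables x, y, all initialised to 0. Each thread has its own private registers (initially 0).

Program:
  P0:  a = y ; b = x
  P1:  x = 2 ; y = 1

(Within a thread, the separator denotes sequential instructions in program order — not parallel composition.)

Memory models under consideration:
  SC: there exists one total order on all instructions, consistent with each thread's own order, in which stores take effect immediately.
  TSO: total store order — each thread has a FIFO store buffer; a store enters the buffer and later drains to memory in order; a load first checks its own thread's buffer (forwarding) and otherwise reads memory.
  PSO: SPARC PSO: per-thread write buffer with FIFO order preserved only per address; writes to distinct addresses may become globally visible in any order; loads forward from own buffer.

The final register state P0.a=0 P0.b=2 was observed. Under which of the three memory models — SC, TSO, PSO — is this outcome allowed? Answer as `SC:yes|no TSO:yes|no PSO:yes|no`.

SC:yes TSO:yes PSO:yes

outcome vector order: (P0.a,P0.b)
under SC → 00; 02; 12
under TSO → 00; 02; 12
under PSO → 00; 02; 10; 12
target 02 ∈ {SC,TSO,PSO}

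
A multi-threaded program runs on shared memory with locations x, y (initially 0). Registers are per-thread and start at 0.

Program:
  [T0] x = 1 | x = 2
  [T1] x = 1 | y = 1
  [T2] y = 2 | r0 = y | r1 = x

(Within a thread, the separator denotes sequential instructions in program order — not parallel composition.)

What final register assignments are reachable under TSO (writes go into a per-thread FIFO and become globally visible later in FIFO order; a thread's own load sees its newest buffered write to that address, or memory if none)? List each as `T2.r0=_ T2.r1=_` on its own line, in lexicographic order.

outcome vector order: (T2.r0,T2.r1)
|TSO outcomes| = 5

T2.r0=1 T2.r1=1
T2.r0=1 T2.r1=2
T2.r0=2 T2.r1=0
T2.r0=2 T2.r1=1
T2.r0=2 T2.r1=2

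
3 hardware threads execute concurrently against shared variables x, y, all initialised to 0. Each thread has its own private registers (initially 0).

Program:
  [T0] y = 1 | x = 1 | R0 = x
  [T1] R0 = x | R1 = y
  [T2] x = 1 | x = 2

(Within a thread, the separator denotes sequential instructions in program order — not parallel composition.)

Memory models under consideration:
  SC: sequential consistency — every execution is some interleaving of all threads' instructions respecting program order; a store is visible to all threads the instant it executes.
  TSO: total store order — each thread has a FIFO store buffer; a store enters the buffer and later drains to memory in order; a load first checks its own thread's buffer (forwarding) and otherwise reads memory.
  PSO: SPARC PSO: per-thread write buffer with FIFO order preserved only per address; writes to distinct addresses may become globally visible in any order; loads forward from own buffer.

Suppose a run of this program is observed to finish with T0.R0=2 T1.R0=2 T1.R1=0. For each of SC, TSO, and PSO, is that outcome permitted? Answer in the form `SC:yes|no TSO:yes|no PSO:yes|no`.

outcome vector order: (T0.R0,T1.R0,T1.R1)
[SC] allowed = {(1,0,0); (1,0,1); (1,1,0); (1,1,1); (1,2,0); (1,2,1); (2,0,0); (2,0,1); (2,1,0); (2,1,1); (2,2,1)}
[TSO] allowed = {(1,0,0); (1,0,1); (1,1,0); (1,1,1); (1,2,0); (1,2,1); (2,0,0); (2,0,1); (2,1,0); (2,1,1); (2,2,1)}
[PSO] allowed = {(1,0,0); (1,0,1); (1,1,0); (1,1,1); (1,2,0); (1,2,1); (2,0,0); (2,0,1); (2,1,0); (2,1,1); (2,2,0); (2,2,1)}
target (2,2,0) ∈ {PSO}

SC:no TSO:no PSO:yes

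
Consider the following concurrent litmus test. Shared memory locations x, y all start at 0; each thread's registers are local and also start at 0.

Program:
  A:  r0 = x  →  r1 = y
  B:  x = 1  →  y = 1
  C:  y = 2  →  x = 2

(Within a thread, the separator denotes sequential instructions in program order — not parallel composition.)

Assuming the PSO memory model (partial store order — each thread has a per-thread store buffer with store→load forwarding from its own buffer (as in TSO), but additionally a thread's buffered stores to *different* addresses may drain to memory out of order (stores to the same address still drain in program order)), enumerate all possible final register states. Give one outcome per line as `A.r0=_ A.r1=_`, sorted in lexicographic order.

A.r0=0 A.r1=0
A.r0=0 A.r1=1
A.r0=0 A.r1=2
A.r0=1 A.r1=0
A.r0=1 A.r1=1
A.r0=1 A.r1=2
A.r0=2 A.r1=0
A.r0=2 A.r1=1
A.r0=2 A.r1=2

outcome vector order: (A.r0,A.r1)
|PSO outcomes| = 9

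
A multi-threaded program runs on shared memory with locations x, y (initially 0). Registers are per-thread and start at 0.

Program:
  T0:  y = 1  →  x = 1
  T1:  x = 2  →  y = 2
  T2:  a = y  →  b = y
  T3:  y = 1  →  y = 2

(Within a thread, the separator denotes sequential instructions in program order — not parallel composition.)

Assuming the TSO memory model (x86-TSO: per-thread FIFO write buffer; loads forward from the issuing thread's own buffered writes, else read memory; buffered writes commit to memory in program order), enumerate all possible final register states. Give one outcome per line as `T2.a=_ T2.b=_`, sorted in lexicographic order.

T2.a=0 T2.b=0
T2.a=0 T2.b=1
T2.a=0 T2.b=2
T2.a=1 T2.b=1
T2.a=1 T2.b=2
T2.a=2 T2.b=1
T2.a=2 T2.b=2

outcome vector order: (T2.a,T2.b)
|TSO outcomes| = 7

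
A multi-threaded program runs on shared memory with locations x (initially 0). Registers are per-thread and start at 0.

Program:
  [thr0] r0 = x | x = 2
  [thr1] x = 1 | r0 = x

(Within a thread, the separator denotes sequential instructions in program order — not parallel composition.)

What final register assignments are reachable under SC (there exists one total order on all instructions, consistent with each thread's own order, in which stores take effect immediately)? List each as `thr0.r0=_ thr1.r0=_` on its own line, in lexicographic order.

thr0.r0=0 thr1.r0=1
thr0.r0=0 thr1.r0=2
thr0.r0=1 thr1.r0=1
thr0.r0=1 thr1.r0=2

outcome vector order: (thr0.r0,thr1.r0)
|SC outcomes| = 4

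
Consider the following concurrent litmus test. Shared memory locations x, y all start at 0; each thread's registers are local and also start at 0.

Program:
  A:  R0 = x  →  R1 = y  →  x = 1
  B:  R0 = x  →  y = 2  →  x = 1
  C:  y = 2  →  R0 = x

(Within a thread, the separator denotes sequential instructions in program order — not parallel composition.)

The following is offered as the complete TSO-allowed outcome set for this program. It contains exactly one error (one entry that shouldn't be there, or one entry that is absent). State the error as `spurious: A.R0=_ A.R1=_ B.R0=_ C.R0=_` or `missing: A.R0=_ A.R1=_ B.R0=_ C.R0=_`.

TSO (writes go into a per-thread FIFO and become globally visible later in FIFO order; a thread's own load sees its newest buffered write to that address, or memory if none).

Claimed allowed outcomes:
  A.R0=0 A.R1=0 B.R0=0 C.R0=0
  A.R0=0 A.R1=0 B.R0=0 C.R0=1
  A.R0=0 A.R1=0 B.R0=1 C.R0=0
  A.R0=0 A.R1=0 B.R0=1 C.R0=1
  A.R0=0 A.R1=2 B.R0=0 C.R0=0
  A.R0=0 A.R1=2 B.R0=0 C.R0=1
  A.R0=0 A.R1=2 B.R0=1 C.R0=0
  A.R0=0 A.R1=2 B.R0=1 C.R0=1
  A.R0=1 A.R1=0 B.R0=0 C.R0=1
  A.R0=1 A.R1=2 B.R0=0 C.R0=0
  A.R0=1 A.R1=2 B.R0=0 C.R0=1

spurious: A.R0=1 A.R1=0 B.R0=0 C.R0=1

outcome vector order: (A.R0,A.R1,B.R0,C.R0)
TSO (10): (0,0,0,0); (0,0,0,1); (0,0,1,0); (0,0,1,1); (0,2,0,0); (0,2,0,1); (0,2,1,0); (0,2,1,1); (1,2,0,0); (1,2,0,1)
claimed∖TSO = {(1,0,0,1)}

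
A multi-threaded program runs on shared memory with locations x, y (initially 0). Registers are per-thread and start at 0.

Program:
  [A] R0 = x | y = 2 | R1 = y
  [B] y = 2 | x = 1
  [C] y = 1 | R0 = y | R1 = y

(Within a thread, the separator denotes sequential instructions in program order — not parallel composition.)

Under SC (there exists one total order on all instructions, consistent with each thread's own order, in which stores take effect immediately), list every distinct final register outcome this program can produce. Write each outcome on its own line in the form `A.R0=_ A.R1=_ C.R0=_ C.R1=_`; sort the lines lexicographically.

A.R0=0 A.R1=1 C.R0=1 C.R1=1
A.R0=0 A.R1=1 C.R0=1 C.R1=2
A.R0=0 A.R1=1 C.R0=2 C.R1=2
A.R0=0 A.R1=2 C.R0=1 C.R1=1
A.R0=0 A.R1=2 C.R0=1 C.R1=2
A.R0=0 A.R1=2 C.R0=2 C.R1=2
A.R0=1 A.R1=1 C.R0=1 C.R1=1
A.R0=1 A.R1=2 C.R0=1 C.R1=1
A.R0=1 A.R1=2 C.R0=1 C.R1=2
A.R0=1 A.R1=2 C.R0=2 C.R1=2

outcome vector order: (A.R0,A.R1,C.R0,C.R1)
|SC outcomes| = 10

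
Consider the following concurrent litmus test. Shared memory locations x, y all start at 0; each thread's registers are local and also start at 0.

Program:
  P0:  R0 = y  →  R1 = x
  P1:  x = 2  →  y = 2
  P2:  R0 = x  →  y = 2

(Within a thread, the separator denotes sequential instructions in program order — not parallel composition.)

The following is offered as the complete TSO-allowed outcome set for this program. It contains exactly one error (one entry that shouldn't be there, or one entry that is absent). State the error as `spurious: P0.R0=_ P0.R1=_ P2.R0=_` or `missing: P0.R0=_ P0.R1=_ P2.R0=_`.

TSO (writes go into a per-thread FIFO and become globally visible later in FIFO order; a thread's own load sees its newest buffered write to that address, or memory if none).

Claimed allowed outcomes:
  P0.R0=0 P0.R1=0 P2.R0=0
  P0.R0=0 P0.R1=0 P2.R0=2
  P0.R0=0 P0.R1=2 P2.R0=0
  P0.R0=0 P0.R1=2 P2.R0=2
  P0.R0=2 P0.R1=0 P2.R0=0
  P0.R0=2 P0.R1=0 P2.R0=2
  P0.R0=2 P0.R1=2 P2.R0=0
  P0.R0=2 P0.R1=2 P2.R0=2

outcome vector order: (P0.R0,P0.R1,P2.R0)
under TSO → (0,0,0) (0,0,2) (0,2,0) (0,2,2) (2,0,0) (2,2,0) (2,2,2)
claimed∖TSO = {(2,0,2)}

spurious: P0.R0=2 P0.R1=0 P2.R0=2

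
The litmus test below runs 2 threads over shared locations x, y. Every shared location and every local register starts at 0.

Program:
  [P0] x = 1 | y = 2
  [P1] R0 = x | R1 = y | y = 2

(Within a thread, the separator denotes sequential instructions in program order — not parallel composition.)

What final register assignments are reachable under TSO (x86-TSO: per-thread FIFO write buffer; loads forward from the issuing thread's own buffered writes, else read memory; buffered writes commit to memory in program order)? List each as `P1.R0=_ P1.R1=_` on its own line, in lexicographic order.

outcome vector order: (P1.R0,P1.R1)
|TSO outcomes| = 4

P1.R0=0 P1.R1=0
P1.R0=0 P1.R1=2
P1.R0=1 P1.R1=0
P1.R0=1 P1.R1=2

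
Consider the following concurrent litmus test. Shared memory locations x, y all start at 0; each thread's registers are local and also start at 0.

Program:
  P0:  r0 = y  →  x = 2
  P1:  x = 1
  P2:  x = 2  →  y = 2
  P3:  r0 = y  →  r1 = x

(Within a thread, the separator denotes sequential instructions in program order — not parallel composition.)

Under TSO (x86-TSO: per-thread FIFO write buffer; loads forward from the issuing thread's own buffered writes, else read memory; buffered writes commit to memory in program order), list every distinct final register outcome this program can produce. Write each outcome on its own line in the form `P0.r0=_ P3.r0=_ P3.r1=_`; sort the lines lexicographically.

P0.r0=0 P3.r0=0 P3.r1=0
P0.r0=0 P3.r0=0 P3.r1=1
P0.r0=0 P3.r0=0 P3.r1=2
P0.r0=0 P3.r0=2 P3.r1=1
P0.r0=0 P3.r0=2 P3.r1=2
P0.r0=2 P3.r0=0 P3.r1=0
P0.r0=2 P3.r0=0 P3.r1=1
P0.r0=2 P3.r0=0 P3.r1=2
P0.r0=2 P3.r0=2 P3.r1=1
P0.r0=2 P3.r0=2 P3.r1=2

outcome vector order: (P0.r0,P3.r0,P3.r1)
|TSO outcomes| = 10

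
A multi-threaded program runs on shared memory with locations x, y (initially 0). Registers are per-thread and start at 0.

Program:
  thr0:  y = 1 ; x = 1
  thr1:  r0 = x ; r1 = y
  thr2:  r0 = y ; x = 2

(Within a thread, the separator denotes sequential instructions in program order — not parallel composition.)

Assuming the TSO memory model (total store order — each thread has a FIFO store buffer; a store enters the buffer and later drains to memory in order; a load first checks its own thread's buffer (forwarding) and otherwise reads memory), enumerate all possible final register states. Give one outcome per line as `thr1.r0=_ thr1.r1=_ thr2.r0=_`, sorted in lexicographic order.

outcome vector order: (thr1.r0,thr1.r1,thr2.r0)
|TSO outcomes| = 9

thr1.r0=0 thr1.r1=0 thr2.r0=0
thr1.r0=0 thr1.r1=0 thr2.r0=1
thr1.r0=0 thr1.r1=1 thr2.r0=0
thr1.r0=0 thr1.r1=1 thr2.r0=1
thr1.r0=1 thr1.r1=1 thr2.r0=0
thr1.r0=1 thr1.r1=1 thr2.r0=1
thr1.r0=2 thr1.r1=0 thr2.r0=0
thr1.r0=2 thr1.r1=1 thr2.r0=0
thr1.r0=2 thr1.r1=1 thr2.r0=1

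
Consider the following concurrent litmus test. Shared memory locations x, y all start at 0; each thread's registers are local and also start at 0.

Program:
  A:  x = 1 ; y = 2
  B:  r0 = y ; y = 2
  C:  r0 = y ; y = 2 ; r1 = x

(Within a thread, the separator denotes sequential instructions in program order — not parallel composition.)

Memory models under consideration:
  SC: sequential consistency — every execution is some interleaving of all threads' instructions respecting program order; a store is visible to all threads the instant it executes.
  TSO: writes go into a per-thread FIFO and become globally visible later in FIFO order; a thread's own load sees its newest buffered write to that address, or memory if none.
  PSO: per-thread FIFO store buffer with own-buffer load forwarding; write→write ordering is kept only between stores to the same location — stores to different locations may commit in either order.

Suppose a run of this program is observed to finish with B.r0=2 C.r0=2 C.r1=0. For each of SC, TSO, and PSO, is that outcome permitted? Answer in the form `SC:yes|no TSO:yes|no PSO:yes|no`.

outcome vector order: (B.r0,C.r0,C.r1)
under SC → 0/0/0, 0/0/1, 0/2/0, 0/2/1, 2/0/0, 2/0/1, 2/2/1
under TSO → 0/0/0, 0/0/1, 0/2/0, 0/2/1, 2/0/0, 2/0/1, 2/2/1
under PSO → 0/0/0, 0/0/1, 0/2/0, 0/2/1, 2/0/0, 2/0/1, 2/2/0, 2/2/1
target 2/2/0 ∈ {PSO}

SC:no TSO:no PSO:yes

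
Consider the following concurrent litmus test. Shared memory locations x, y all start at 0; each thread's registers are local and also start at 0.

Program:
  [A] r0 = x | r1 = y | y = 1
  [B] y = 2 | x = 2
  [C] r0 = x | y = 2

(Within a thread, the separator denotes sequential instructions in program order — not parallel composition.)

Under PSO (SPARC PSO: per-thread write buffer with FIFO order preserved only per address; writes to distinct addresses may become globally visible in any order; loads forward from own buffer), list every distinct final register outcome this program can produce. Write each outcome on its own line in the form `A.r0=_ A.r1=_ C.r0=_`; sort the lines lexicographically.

outcome vector order: (A.r0,A.r1,C.r0)
|PSO outcomes| = 8

A.r0=0 A.r1=0 C.r0=0
A.r0=0 A.r1=0 C.r0=2
A.r0=0 A.r1=2 C.r0=0
A.r0=0 A.r1=2 C.r0=2
A.r0=2 A.r1=0 C.r0=0
A.r0=2 A.r1=0 C.r0=2
A.r0=2 A.r1=2 C.r0=0
A.r0=2 A.r1=2 C.r0=2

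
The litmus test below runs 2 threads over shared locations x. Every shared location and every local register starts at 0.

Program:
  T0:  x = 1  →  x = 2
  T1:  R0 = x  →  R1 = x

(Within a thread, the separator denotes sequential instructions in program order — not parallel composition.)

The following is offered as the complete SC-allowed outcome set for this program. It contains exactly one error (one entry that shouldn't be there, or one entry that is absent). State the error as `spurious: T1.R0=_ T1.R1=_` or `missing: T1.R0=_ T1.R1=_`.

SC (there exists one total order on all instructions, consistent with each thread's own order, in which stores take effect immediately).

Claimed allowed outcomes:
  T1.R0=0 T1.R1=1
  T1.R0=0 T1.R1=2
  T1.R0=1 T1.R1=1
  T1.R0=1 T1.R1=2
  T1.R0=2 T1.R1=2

outcome vector order: (T1.R0,T1.R1)
under SC → 0/0; 0/1; 0/2; 1/1; 1/2; 2/2
SC∖claimed = {0/0}

missing: T1.R0=0 T1.R1=0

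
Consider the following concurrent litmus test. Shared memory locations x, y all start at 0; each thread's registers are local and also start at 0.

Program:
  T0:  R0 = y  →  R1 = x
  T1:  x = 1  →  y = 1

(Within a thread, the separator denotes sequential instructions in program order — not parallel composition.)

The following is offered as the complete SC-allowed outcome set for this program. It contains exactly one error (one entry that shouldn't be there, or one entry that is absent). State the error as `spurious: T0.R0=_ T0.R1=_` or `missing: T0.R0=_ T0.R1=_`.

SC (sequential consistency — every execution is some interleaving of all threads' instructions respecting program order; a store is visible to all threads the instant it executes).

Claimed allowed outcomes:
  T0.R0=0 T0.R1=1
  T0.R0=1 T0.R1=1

missing: T0.R0=0 T0.R1=0

outcome vector order: (T0.R0,T0.R1)
SC: 3 outcomes — {<0 0>, <0 1>, <1 1>}
SC∖claimed = {<0 0>}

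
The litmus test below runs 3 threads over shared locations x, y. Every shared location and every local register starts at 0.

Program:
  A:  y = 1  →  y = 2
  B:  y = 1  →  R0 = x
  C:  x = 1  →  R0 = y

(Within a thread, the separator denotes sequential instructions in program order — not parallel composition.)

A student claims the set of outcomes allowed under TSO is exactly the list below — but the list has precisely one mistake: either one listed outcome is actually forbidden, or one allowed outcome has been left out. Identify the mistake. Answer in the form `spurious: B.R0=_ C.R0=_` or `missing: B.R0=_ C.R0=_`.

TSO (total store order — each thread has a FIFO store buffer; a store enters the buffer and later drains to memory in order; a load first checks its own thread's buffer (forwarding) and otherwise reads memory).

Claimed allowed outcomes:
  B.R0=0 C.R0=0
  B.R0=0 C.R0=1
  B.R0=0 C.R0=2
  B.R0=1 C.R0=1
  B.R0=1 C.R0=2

missing: B.R0=1 C.R0=0

outcome vector order: (B.R0,C.R0)
TSO: 6 outcomes — {0/0, 0/1, 0/2, 1/0, 1/1, 1/2}
TSO∖claimed = {1/0}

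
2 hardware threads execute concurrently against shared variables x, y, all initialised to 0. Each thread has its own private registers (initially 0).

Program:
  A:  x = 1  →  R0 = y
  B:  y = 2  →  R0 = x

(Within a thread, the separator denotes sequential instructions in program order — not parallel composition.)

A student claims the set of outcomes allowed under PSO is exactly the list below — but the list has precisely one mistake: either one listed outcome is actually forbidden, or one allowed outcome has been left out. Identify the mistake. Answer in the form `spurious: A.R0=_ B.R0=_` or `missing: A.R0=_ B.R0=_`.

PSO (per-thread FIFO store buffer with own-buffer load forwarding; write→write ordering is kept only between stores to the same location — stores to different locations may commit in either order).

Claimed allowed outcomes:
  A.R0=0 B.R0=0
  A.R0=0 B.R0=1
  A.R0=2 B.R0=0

missing: A.R0=2 B.R0=1

outcome vector order: (A.R0,B.R0)
under PSO → 0/0; 0/1; 2/0; 2/1
PSO∖claimed = {2/1}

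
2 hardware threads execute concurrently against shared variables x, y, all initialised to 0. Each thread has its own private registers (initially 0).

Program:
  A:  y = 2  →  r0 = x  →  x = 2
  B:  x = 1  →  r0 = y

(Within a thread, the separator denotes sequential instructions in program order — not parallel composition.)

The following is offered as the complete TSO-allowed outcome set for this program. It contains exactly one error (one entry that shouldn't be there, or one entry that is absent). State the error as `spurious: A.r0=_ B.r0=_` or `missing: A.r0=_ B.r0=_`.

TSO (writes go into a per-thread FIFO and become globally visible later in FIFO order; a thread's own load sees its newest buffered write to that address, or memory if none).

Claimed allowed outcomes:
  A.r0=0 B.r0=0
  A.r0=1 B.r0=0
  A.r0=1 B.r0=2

missing: A.r0=0 B.r0=2

outcome vector order: (A.r0,B.r0)
TSO: 4 outcomes — {<0 0>, <0 2>, <1 0>, <1 2>}
TSO∖claimed = {<0 2>}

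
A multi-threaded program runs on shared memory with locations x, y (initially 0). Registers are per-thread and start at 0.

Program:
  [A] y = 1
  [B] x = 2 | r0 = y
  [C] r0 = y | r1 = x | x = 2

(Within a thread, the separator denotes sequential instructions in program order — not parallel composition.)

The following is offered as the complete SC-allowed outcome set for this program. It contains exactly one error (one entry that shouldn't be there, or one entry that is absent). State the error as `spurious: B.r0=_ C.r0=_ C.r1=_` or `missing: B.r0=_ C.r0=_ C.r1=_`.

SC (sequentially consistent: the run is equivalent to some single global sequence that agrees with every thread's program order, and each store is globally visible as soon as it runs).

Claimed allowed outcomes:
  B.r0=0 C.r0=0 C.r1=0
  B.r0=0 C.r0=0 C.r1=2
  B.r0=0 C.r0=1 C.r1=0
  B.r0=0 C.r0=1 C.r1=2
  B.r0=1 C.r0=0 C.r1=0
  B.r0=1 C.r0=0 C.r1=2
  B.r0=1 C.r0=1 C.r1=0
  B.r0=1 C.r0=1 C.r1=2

outcome vector order: (B.r0,C.r0,C.r1)
SC: 7 outcomes — {(0,0,0) (0,0,2) (0,1,2) (1,0,0) (1,0,2) (1,1,0) (1,1,2)}
claimed∖SC = {(0,1,0)}

spurious: B.r0=0 C.r0=1 C.r1=0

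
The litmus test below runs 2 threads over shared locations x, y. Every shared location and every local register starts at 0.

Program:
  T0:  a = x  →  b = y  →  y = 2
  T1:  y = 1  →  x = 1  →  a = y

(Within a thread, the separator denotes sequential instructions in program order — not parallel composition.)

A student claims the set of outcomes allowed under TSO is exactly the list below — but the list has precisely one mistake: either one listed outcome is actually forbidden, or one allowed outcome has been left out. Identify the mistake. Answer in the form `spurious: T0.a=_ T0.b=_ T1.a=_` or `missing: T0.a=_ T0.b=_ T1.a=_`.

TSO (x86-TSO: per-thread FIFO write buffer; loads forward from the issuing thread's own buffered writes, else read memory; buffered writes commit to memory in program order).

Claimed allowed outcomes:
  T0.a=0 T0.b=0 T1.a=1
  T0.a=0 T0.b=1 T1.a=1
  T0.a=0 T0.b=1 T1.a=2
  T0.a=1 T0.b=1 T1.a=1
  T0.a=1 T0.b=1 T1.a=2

outcome vector order: (T0.a,T0.b,T1.a)
under TSO → (0,0,1) (0,0,2) (0,1,1) (0,1,2) (1,1,1) (1,1,2)
TSO∖claimed = {(0,0,2)}

missing: T0.a=0 T0.b=0 T1.a=2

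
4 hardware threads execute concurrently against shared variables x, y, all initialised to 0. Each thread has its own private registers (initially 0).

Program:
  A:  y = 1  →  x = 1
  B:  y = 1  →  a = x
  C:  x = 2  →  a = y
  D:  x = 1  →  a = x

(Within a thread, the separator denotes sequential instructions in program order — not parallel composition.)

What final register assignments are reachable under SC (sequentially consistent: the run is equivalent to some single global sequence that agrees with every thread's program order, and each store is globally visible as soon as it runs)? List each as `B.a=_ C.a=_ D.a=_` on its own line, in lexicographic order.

outcome vector order: (B.a,C.a,D.a)
|SC outcomes| = 10

B.a=0 C.a=1 D.a=1
B.a=0 C.a=1 D.a=2
B.a=1 C.a=0 D.a=1
B.a=1 C.a=0 D.a=2
B.a=1 C.a=1 D.a=1
B.a=1 C.a=1 D.a=2
B.a=2 C.a=0 D.a=1
B.a=2 C.a=0 D.a=2
B.a=2 C.a=1 D.a=1
B.a=2 C.a=1 D.a=2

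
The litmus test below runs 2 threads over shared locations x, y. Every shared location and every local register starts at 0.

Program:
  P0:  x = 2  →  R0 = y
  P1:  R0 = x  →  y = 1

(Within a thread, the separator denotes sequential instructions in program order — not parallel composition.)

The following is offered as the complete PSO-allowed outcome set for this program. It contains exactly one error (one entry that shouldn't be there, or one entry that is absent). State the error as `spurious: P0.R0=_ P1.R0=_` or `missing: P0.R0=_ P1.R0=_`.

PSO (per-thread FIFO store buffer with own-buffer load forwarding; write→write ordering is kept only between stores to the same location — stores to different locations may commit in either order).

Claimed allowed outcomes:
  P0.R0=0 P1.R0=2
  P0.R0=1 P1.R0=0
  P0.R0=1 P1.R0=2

missing: P0.R0=0 P1.R0=0

outcome vector order: (P0.R0,P1.R0)
PSO (4): 0/0; 0/2; 1/0; 1/2
PSO∖claimed = {0/0}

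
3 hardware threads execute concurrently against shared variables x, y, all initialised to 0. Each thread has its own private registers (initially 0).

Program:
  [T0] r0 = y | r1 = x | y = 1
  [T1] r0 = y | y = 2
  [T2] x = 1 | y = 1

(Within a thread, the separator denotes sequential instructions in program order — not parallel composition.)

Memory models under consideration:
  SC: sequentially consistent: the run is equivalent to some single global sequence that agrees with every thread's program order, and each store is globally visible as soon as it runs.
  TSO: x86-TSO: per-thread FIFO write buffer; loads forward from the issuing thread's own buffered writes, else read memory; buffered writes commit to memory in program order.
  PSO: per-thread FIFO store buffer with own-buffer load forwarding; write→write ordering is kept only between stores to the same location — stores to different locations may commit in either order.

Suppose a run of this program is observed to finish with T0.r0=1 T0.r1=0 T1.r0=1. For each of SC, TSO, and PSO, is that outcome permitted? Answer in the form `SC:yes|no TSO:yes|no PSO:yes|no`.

SC:no TSO:no PSO:yes

outcome vector order: (T0.r0,T0.r1,T1.r0)
SC (9): 000; 001; 010; 011; 110; 111; 200; 210; 211
TSO (9): 000; 001; 010; 011; 110; 111; 200; 210; 211
PSO (12): 000; 001; 010; 011; 100; 101; 110; 111; 200; 201; 210; 211
target 101 ∈ {PSO}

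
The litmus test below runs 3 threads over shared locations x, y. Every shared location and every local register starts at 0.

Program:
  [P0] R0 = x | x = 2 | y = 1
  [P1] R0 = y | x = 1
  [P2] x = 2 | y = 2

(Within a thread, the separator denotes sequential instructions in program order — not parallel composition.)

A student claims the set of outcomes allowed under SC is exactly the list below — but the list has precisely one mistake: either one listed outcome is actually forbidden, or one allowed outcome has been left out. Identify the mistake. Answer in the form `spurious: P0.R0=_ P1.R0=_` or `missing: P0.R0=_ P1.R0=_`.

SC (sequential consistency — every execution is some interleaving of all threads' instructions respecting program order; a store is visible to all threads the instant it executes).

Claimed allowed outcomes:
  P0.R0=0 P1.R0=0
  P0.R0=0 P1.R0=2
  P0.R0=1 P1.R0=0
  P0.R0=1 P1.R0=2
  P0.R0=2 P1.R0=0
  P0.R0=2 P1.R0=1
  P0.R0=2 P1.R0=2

missing: P0.R0=0 P1.R0=1

outcome vector order: (P0.R0,P1.R0)
under SC → 0/0, 0/1, 0/2, 1/0, 1/2, 2/0, 2/1, 2/2
SC∖claimed = {0/1}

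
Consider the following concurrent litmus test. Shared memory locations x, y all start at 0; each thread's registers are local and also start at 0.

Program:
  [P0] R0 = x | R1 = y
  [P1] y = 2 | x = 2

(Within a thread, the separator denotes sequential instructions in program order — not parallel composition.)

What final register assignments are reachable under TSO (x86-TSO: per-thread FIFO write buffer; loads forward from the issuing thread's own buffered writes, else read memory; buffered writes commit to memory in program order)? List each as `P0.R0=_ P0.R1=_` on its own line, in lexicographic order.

P0.R0=0 P0.R1=0
P0.R0=0 P0.R1=2
P0.R0=2 P0.R1=2

outcome vector order: (P0.R0,P0.R1)
|TSO outcomes| = 3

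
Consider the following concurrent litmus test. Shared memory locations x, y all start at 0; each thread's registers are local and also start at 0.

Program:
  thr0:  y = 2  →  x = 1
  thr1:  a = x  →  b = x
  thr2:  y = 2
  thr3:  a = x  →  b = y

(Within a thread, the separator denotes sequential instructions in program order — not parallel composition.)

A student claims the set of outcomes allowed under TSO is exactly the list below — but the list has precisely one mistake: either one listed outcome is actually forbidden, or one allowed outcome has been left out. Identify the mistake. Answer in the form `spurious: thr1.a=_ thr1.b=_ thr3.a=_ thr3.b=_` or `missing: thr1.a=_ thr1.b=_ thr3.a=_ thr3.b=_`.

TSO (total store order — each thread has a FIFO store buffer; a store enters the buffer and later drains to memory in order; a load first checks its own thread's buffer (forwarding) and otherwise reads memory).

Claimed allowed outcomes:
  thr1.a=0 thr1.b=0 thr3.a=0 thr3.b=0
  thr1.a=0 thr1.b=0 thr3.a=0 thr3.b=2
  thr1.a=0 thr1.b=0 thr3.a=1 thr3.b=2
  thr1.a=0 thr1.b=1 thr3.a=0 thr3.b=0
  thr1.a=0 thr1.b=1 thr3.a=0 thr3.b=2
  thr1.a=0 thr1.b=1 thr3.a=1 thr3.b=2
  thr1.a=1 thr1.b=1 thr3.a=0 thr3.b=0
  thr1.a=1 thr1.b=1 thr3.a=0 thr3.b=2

outcome vector order: (thr1.a,thr1.b,thr3.a,thr3.b)
TSO: 9 outcomes — {(0,0,0,0) (0,0,0,2) (0,0,1,2) (0,1,0,0) (0,1,0,2) (0,1,1,2) (1,1,0,0) (1,1,0,2) (1,1,1,2)}
TSO∖claimed = {(1,1,1,2)}

missing: thr1.a=1 thr1.b=1 thr3.a=1 thr3.b=2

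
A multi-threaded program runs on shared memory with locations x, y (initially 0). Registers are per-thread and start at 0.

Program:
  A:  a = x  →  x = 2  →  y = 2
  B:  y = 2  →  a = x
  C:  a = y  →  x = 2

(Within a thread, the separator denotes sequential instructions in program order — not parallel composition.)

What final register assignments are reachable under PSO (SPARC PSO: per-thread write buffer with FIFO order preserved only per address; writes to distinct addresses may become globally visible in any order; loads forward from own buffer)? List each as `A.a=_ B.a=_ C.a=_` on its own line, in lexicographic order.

outcome vector order: (A.a,B.a,C.a)
|PSO outcomes| = 8

A.a=0 B.a=0 C.a=0
A.a=0 B.a=0 C.a=2
A.a=0 B.a=2 C.a=0
A.a=0 B.a=2 C.a=2
A.a=2 B.a=0 C.a=0
A.a=2 B.a=0 C.a=2
A.a=2 B.a=2 C.a=0
A.a=2 B.a=2 C.a=2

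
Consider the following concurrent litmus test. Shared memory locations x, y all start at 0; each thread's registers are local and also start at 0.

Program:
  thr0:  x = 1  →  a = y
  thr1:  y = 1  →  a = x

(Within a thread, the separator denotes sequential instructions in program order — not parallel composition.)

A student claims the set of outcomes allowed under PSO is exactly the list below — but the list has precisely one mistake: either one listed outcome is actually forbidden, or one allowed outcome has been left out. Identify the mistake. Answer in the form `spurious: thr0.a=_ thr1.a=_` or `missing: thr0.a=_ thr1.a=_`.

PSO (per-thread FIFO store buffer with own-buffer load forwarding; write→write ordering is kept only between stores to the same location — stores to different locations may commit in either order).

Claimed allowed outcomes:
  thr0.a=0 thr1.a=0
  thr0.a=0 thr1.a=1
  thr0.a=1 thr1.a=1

outcome vector order: (thr0.a,thr1.a)
[PSO] allowed = {(0,0), (0,1), (1,0), (1,1)}
PSO∖claimed = {(1,0)}

missing: thr0.a=1 thr1.a=0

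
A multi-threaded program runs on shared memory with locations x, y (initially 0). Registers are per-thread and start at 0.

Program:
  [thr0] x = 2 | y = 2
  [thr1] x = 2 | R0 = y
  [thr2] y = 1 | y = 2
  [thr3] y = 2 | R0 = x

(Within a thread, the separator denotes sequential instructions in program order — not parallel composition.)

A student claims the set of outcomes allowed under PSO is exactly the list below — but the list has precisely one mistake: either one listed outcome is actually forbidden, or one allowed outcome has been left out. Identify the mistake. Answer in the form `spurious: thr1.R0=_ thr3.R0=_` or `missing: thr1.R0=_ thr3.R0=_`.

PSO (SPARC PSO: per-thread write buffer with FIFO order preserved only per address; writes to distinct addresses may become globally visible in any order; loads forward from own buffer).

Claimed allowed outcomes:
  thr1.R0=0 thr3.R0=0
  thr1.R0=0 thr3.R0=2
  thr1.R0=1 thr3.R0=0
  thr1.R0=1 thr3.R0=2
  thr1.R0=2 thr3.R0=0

missing: thr1.R0=2 thr3.R0=2

outcome vector order: (thr1.R0,thr3.R0)
PSO: 6 outcomes — {0/0; 0/2; 1/0; 1/2; 2/0; 2/2}
PSO∖claimed = {2/2}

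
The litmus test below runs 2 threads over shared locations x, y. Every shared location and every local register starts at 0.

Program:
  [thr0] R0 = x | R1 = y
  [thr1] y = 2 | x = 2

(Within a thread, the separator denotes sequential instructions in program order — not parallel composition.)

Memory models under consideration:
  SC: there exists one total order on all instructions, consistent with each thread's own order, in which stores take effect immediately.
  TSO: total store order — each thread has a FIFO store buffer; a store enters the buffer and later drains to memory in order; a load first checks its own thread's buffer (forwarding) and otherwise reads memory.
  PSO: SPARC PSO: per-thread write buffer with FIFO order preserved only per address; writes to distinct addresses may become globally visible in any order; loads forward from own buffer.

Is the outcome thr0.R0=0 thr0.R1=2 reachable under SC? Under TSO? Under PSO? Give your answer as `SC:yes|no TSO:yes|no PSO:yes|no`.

outcome vector order: (thr0.R0,thr0.R1)
SC (3): <0 0>; <0 2>; <2 2>
TSO (3): <0 0>; <0 2>; <2 2>
PSO (4): <0 0>; <0 2>; <2 0>; <2 2>
target <0 2> ∈ {SC,TSO,PSO}

SC:yes TSO:yes PSO:yes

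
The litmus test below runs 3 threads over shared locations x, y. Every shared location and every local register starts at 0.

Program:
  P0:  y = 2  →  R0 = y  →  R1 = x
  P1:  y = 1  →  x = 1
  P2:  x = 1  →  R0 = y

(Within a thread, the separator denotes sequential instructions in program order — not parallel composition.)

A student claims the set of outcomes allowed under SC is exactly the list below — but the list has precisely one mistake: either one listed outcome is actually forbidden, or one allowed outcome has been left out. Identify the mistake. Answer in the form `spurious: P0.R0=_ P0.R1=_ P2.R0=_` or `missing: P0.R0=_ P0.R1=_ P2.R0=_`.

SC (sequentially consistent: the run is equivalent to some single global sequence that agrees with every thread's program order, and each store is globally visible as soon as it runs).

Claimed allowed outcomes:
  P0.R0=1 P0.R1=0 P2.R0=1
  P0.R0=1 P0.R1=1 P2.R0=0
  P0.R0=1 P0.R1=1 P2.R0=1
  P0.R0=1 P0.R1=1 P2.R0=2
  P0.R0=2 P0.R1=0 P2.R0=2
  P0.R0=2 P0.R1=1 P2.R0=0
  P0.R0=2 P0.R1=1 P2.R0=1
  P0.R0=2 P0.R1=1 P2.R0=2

outcome vector order: (P0.R0,P0.R1,P2.R0)
SC (9): (1,0,1), (1,1,0), (1,1,1), (1,1,2), (2,0,1), (2,0,2), (2,1,0), (2,1,1), (2,1,2)
SC∖claimed = {(2,0,1)}

missing: P0.R0=2 P0.R1=0 P2.R0=1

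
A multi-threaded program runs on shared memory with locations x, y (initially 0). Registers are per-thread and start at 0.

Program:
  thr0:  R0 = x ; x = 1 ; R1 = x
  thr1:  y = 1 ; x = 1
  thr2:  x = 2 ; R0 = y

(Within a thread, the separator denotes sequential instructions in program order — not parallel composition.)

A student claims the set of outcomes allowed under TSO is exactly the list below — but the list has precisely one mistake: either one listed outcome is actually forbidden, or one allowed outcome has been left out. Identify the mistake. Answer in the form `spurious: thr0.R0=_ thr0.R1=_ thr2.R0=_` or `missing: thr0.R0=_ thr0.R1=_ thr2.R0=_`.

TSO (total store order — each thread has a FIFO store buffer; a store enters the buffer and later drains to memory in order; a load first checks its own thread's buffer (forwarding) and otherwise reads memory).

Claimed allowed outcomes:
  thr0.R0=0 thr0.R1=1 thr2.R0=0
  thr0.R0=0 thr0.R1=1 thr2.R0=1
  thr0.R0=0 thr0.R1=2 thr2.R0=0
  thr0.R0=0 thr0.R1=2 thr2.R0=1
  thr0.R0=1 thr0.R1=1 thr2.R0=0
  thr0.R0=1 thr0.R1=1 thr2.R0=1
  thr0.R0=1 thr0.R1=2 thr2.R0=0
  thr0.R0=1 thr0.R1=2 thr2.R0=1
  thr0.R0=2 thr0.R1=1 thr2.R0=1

outcome vector order: (thr0.R0,thr0.R1,thr2.R0)
under TSO → 010 011 020 021 110 111 120 121 210 211
TSO∖claimed = {210}

missing: thr0.R0=2 thr0.R1=1 thr2.R0=0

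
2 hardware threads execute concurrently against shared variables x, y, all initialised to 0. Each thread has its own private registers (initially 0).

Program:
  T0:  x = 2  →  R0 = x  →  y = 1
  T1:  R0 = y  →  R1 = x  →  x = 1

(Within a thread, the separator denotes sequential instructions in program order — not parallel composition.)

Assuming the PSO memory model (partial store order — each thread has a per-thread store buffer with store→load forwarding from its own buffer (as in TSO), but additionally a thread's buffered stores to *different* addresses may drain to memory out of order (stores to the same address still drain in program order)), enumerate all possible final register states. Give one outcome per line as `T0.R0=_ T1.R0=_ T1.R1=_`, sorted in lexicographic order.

outcome vector order: (T0.R0,T1.R0,T1.R1)
|PSO outcomes| = 6

T0.R0=1 T1.R0=0 T1.R1=0
T0.R0=1 T1.R0=0 T1.R1=2
T0.R0=2 T1.R0=0 T1.R1=0
T0.R0=2 T1.R0=0 T1.R1=2
T0.R0=2 T1.R0=1 T1.R1=0
T0.R0=2 T1.R0=1 T1.R1=2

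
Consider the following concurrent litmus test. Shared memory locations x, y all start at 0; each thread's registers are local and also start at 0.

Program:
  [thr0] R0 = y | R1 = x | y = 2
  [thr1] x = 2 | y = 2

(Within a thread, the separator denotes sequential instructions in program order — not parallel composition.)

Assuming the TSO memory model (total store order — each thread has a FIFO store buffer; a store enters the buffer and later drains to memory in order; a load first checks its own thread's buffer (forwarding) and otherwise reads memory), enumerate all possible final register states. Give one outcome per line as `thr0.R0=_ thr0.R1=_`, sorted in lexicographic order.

thr0.R0=0 thr0.R1=0
thr0.R0=0 thr0.R1=2
thr0.R0=2 thr0.R1=2

outcome vector order: (thr0.R0,thr0.R1)
|TSO outcomes| = 3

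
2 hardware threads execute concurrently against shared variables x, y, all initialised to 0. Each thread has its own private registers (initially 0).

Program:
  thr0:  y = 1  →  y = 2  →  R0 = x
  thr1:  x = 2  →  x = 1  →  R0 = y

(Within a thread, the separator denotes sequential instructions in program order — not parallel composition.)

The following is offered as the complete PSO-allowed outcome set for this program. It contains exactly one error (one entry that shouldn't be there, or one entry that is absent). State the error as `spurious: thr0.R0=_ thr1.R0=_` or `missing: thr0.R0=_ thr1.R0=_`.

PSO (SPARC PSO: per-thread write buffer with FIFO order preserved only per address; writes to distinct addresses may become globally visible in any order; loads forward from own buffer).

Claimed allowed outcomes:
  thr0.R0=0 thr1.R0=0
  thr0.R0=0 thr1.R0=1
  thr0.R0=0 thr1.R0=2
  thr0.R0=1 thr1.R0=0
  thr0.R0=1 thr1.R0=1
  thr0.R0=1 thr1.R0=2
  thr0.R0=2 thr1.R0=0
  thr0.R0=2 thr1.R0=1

missing: thr0.R0=2 thr1.R0=2

outcome vector order: (thr0.R0,thr1.R0)
[PSO] allowed = {0/0 0/1 0/2 1/0 1/1 1/2 2/0 2/1 2/2}
PSO∖claimed = {2/2}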